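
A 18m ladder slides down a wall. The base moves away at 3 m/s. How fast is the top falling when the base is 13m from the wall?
39√155/155 ≈ 3.133 m/s

x² + y² = 18²
2x·dx/dt + 2y·dy/dt = 0
dy/dt = -x/y · dx/dt = -13/√155 · 3 = -39√155/155 m/s
The top is descending at 39√155/155 ≈ 3.133 m/s.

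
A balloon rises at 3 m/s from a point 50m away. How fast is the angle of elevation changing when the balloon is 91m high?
0.013913 rad/s

tan(θ) = y/50
sec²(θ) · dθ/dt = (1/50) · dy/dt
dθ/dt = cos²(θ)/50 · 3 = 50/(50² + 91²) · 3
dθ/dt = 0.013913 rad/s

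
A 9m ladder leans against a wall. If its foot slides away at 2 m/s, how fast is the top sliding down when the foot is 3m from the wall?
√2/2 ≈ 0.7071 m/s

x² + y² = 9²
2x·dx/dt + 2y·dy/dt = 0
dy/dt = -x/y · dx/dt = -3/(6√2) · 2 = -√2/2 m/s
The top is descending at √2/2 ≈ 0.7071 m/s.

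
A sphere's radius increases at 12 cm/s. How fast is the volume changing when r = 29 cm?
40368π cm³/s

V = (4/3)πr³
dV/dt = dV/dr · dr/dt = 4πr² · 12
At r = 29: dV/dt = 40368π cm³/s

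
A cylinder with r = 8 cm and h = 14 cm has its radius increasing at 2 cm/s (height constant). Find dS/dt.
120π cm²/s

S = 2πrh + 2πr² (lateral + bases)
dS/dt = (2πh + 4πr)·dr/dt = (2π·14 + 4π·8)·2
= 120π cm²/s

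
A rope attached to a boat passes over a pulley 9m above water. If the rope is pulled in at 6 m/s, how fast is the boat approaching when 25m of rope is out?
75√34/68 ≈ 6.431 m/s

rope² = x² + 9²
x = √(25² - 9²) = 4√34
dx/dt = (rope/x) · d(rope)/dt = (25/(4√34)) · (-6) = -75√34/68 m/s
The boat approaches at 75√34/68 ≈ 6.431 m/s.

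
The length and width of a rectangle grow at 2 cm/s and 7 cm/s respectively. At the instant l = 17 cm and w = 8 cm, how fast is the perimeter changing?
18 cm/s

P = 2(l + w)
dP/dt = 2(dl/dt + dw/dt) = 2(2 + 7) = 18 cm/s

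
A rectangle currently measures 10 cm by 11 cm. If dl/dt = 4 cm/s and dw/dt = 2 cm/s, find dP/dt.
12 cm/s

P = 2(l + w)
dP/dt = 2(dl/dt + dw/dt) = 2(4 + 2) = 12 cm/s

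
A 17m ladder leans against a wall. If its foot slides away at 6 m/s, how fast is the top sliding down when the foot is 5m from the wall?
5√66/22 ≈ 1.846 m/s

x² + y² = 17²
2x·dx/dt + 2y·dy/dt = 0
dy/dt = -x/y · dx/dt = -5/(2√66) · 6 = -5√66/22 m/s
The top is descending at 5√66/22 ≈ 1.846 m/s.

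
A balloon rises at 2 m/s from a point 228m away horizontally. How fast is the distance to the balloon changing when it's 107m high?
214√63433/63433 ≈ 0.8497 m/s

z² = 228² + y²
z = √(228² + 107²) = √63433
dz/dt = y/z · dy/dt = 107/√63433 · 2 = 214√63433/63433 ≈ 0.8497 m/s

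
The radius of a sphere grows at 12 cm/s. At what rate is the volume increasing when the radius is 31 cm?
46128π cm³/s

V = (4/3)πr³
dV/dt = dV/dr · dr/dt = 4πr² · 12
At r = 31: dV/dt = 46128π cm³/s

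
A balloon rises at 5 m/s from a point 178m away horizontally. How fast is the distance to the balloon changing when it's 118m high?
295√11402/11402 ≈ 2.763 m/s

z² = 178² + y²
z = √(178² + 118²) = 2√11402
dz/dt = y/z · dy/dt = 118/(2√11402) · 5 = 295√11402/11402 ≈ 2.763 m/s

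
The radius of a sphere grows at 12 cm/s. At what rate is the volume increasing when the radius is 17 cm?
13872π cm³/s

V = (4/3)πr³
dV/dt = dV/dr · dr/dt = 4πr² · 12
At r = 17: dV/dt = 13872π cm³/s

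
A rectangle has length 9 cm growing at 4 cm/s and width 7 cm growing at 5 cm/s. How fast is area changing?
73 cm²/s

A = lw
dA/dt = w·dl/dt + l·dw/dt = 7·4 + 9·5 = 73 cm²/s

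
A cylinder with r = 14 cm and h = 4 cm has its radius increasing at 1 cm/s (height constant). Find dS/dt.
64π cm²/s

S = 2πrh + 2πr² (lateral + bases)
dS/dt = (2πh + 4πr)·dr/dt = (2π·4 + 4π·14)·1
= 64π cm²/s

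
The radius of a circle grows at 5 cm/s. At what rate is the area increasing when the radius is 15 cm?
150π cm²/s

A = πr²
dA/dt = 2πr · dr/dt = 2π(15)(5) = 150π cm²/s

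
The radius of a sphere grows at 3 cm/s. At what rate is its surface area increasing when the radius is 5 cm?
120π cm²/s

S = 4πr²
dS/dt = dS/dr · dr/dt = 8πr · 3
At r = 5: dS/dt = 120π cm²/s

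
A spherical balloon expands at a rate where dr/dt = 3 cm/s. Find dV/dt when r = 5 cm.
300π cm³/s

V = (4/3)πr³
dV/dt = dV/dr · dr/dt = 4πr² · 3
At r = 5: dV/dt = 300π cm³/s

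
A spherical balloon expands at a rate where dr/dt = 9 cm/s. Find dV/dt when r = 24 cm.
20736π cm³/s

V = (4/3)πr³
dV/dt = dV/dr · dr/dt = 4πr² · 9
At r = 24: dV/dt = 20736π cm³/s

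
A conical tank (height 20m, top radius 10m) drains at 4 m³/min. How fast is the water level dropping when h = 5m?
16/(25π) ≈ 0.2037 m/min

r/h = 10/20, so r = (1/2)h
V = (1/3)πr²h = (1/3)π((1/2)h)²h = (1/12)πh³
dV/dh = (1/4)πh²
dh/dt = (dV/dt)/(dV/dh) = -4/((1/4)π·5²) = -16/(25π) m/min
The level is dropping at 16/(25π) ≈ 0.2037 m/min.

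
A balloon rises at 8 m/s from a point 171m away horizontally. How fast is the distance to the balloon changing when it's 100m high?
800√39241/39241 ≈ 4.038 m/s

z² = 171² + y²
z = √(171² + 100²) = √39241
dz/dt = y/z · dy/dt = 100/√39241 · 8 = 800√39241/39241 ≈ 4.038 m/s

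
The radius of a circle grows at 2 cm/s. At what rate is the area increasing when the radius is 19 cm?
76π cm²/s

A = πr²
dA/dt = 2πr · dr/dt = 2π(19)(2) = 76π cm²/s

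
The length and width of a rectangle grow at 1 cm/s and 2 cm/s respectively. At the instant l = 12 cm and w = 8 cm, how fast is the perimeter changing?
6 cm/s

P = 2(l + w)
dP/dt = 2(dl/dt + dw/dt) = 2(1 + 2) = 6 cm/s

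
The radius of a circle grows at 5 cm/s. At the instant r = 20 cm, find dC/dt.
10π cm/s

C = 2πr
dC/dt = 2π · dr/dt = 2π · 5 = 10π cm/s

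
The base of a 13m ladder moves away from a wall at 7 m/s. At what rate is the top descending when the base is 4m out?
28√17/51 ≈ 2.264 m/s

x² + y² = 13²
2x·dx/dt + 2y·dy/dt = 0
dy/dt = -x/y · dx/dt = -4/(3√17) · 7 = -28√17/51 m/s
The top is descending at 28√17/51 ≈ 2.264 m/s.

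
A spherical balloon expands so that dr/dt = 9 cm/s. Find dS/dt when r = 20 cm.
1440π cm²/s

S = 4πr²
dS/dt = dS/dr · dr/dt = 8πr · 9
At r = 20: dS/dt = 1440π cm²/s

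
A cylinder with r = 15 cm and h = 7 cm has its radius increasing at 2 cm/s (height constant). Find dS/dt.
148π cm²/s

S = 2πrh + 2πr² (lateral + bases)
dS/dt = (2πh + 4πr)·dr/dt = (2π·7 + 4π·15)·2
= 148π cm²/s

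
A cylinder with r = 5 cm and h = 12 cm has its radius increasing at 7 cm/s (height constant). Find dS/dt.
308π cm²/s

S = 2πrh + 2πr² (lateral + bases)
dS/dt = (2πh + 4πr)·dr/dt = (2π·12 + 4π·5)·7
= 308π cm²/s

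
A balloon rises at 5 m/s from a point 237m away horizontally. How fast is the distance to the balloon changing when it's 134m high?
134√2965/2965 ≈ 2.461 m/s

z² = 237² + y²
z = √(237² + 134²) = 5√2965
dz/dt = y/z · dy/dt = 134/(5√2965) · 5 = 134√2965/2965 ≈ 2.461 m/s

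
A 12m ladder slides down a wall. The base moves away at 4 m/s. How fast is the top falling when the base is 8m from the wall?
8√5/5 ≈ 3.578 m/s

x² + y² = 12²
2x·dx/dt + 2y·dy/dt = 0
dy/dt = -x/y · dx/dt = -8/(4√5) · 4 = -8√5/5 m/s
The top is descending at 8√5/5 ≈ 3.578 m/s.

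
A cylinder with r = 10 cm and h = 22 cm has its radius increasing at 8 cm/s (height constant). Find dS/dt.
672π cm²/s

S = 2πrh + 2πr² (lateral + bases)
dS/dt = (2πh + 4πr)·dr/dt = (2π·22 + 4π·10)·8
= 672π cm²/s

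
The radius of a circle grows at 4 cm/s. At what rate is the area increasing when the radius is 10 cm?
80π cm²/s

A = πr²
dA/dt = 2πr · dr/dt = 2π(10)(4) = 80π cm²/s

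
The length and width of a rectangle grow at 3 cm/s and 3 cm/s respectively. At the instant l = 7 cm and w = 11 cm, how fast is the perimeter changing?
12 cm/s

P = 2(l + w)
dP/dt = 2(dl/dt + dw/dt) = 2(3 + 3) = 12 cm/s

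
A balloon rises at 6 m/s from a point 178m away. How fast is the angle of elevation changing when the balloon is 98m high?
0.025867 rad/s

tan(θ) = y/178
sec²(θ) · dθ/dt = (1/178) · dy/dt
dθ/dt = cos²(θ)/178 · 6 = 178/(178² + 98²) · 6
dθ/dt = 0.025867 rad/s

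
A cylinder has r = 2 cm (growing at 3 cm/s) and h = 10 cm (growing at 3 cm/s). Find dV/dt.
132π cm³/s

V = πr²h
dV/dt = 2πrh·dr/dt + πr²·dh/dt
= 2π(2)(10)(3) + π(2)²(3)
= 132π cm³/s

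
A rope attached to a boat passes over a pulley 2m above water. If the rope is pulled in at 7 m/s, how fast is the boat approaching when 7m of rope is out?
49√5/15 ≈ 7.304 m/s

rope² = x² + 2²
x = √(7² - 2²) = 3√5
dx/dt = (rope/x) · d(rope)/dt = (7/(3√5)) · (-7) = -49√5/15 m/s
The boat approaches at 49√5/15 ≈ 7.304 m/s.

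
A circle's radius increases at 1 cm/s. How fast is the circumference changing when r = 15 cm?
2π cm/s

C = 2πr
dC/dt = 2π · dr/dt = 2π · 1 = 2π cm/s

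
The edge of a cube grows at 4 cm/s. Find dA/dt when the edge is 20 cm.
960 cm²/s

A = 6s²
dA/dt = 12s · ds/dt = 12·20·4 = 960 cm²/s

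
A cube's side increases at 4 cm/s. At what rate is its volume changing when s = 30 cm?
10800 cm³/s

V = s³
dV/dt = 3s² · ds/dt = 3·30²·4 = 10800 cm³/s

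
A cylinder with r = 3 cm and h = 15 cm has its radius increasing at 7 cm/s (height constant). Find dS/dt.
294π cm²/s

S = 2πrh + 2πr² (lateral + bases)
dS/dt = (2πh + 4πr)·dr/dt = (2π·15 + 4π·3)·7
= 294π cm²/s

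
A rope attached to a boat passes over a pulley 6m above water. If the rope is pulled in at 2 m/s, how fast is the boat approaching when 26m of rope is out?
13√10/20 ≈ 2.055 m/s

rope² = x² + 6²
x = √(26² - 6²) = 8√10
dx/dt = (rope/x) · d(rope)/dt = (26/(8√10)) · (-2) = -13√10/20 m/s
The boat approaches at 13√10/20 ≈ 2.055 m/s.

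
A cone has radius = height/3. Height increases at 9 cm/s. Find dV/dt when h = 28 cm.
784π cm³/s

V = (1/3)π(h/3)²h = πh³/27
dV/dt = πh²/9 · 9
At h = 28: dV/dt = 784π cm³/s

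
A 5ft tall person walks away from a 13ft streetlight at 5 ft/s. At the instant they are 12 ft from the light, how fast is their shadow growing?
25/8 ft/s

By similar triangles: 13/(x+s) = 5/s
Solving: s = 5x/8
ds/dt = 5/8 · dx/dt = 5/8 · 5 = 25/8 ft/s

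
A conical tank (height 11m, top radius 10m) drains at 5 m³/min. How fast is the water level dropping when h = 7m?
121/(980π) ≈ 0.0393 m/min

r/h = 10/11, so r = (10/11)h
V = (1/3)πr²h = (1/3)π((10/11)h)²h = (100/363)πh³
dV/dh = (100/121)πh²
dh/dt = (dV/dt)/(dV/dh) = -5/((100/121)π·7²) = -121/(980π) m/min
The level is dropping at 121/(980π) ≈ 0.0393 m/min.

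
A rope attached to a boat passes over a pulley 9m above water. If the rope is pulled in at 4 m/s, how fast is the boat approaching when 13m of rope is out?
13√22/11 ≈ 5.543 m/s

rope² = x² + 9²
x = √(13² - 9²) = 2√22
dx/dt = (rope/x) · d(rope)/dt = (13/(2√22)) · (-4) = -13√22/11 m/s
The boat approaches at 13√22/11 ≈ 5.543 m/s.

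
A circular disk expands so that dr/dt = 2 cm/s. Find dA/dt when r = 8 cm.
32π cm²/s

A = πr²
dA/dt = 2πr · dr/dt = 2π(8)(2) = 32π cm²/s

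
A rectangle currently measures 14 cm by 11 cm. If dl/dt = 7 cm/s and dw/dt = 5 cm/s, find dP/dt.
24 cm/s

P = 2(l + w)
dP/dt = 2(dl/dt + dw/dt) = 2(7 + 5) = 24 cm/s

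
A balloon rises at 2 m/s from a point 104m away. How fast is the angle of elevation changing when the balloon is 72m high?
0.013 rad/s

tan(θ) = y/104
sec²(θ) · dθ/dt = (1/104) · dy/dt
dθ/dt = cos²(θ)/104 · 2 = 104/(104² + 72²) · 2
dθ/dt = 0.013 rad/s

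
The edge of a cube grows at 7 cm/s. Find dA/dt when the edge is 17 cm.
1428 cm²/s

A = 6s²
dA/dt = 12s · ds/dt = 12·17·7 = 1428 cm²/s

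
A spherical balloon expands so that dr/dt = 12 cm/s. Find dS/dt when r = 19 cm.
1824π cm²/s

S = 4πr²
dS/dt = dS/dr · dr/dt = 8πr · 12
At r = 19: dS/dt = 1824π cm²/s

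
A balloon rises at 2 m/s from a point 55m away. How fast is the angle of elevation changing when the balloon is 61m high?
0.016306 rad/s

tan(θ) = y/55
sec²(θ) · dθ/dt = (1/55) · dy/dt
dθ/dt = cos²(θ)/55 · 2 = 55/(55² + 61²) · 2
dθ/dt = 0.016306 rad/s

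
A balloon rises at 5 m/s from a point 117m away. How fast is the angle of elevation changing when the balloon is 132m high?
0.018802 rad/s

tan(θ) = y/117
sec²(θ) · dθ/dt = (1/117) · dy/dt
dθ/dt = cos²(θ)/117 · 5 = 117/(117² + 132²) · 5
dθ/dt = 0.018802 rad/s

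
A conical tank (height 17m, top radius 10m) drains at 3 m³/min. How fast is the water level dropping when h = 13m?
867/(16900π) ≈ 0.01633 m/min

r/h = 10/17, so r = (10/17)h
V = (1/3)πr²h = (1/3)π((10/17)h)²h = (100/867)πh³
dV/dh = (100/289)πh²
dh/dt = (dV/dt)/(dV/dh) = -3/((100/289)π·13²) = -867/(16900π) m/min
The level is dropping at 867/(16900π) ≈ 0.01633 m/min.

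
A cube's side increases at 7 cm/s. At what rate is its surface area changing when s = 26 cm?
2184 cm²/s

A = 6s²
dA/dt = 12s · ds/dt = 12·26·7 = 2184 cm²/s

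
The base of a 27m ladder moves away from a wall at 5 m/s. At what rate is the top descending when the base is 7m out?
7√170/68 ≈ 1.342 m/s

x² + y² = 27²
2x·dx/dt + 2y·dy/dt = 0
dy/dt = -x/y · dx/dt = -7/(2√170) · 5 = -7√170/68 m/s
The top is descending at 7√170/68 ≈ 1.342 m/s.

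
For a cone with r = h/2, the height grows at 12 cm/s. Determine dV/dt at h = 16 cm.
768π cm³/s

V = (1/3)π(h/2)²h = πh³/12
dV/dt = πh²/4 · 12
At h = 16: dV/dt = 768π cm³/s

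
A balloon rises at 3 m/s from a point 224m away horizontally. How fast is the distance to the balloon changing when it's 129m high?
387√66817/66817 ≈ 1.497 m/s

z² = 224² + y²
z = √(224² + 129²) = √66817
dz/dt = y/z · dy/dt = 129/√66817 · 3 = 387√66817/66817 ≈ 1.497 m/s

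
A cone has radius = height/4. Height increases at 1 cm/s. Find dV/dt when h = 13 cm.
169π/16 cm³/s

V = (1/3)π(h/4)²h = πh³/48
dV/dt = πh²/16 · 1
At h = 13: dV/dt = 169π/16 cm³/s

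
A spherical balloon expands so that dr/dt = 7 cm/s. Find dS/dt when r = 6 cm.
336π cm²/s

S = 4πr²
dS/dt = dS/dr · dr/dt = 8πr · 7
At r = 6: dS/dt = 336π cm²/s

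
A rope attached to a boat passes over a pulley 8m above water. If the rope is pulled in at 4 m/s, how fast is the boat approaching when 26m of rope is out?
52√17/51 ≈ 4.204 m/s

rope² = x² + 8²
x = √(26² - 8²) = 6√17
dx/dt = (rope/x) · d(rope)/dt = (26/(6√17)) · (-4) = -52√17/51 m/s
The boat approaches at 52√17/51 ≈ 4.204 m/s.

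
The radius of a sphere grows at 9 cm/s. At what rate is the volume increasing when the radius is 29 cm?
30276π cm³/s

V = (4/3)πr³
dV/dt = dV/dr · dr/dt = 4πr² · 9
At r = 29: dV/dt = 30276π cm³/s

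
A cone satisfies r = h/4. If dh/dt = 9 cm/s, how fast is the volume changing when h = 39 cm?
13689π/16 cm³/s

V = (1/3)π(h/4)²h = πh³/48
dV/dt = πh²/16 · 9
At h = 39: dV/dt = 13689π/16 cm³/s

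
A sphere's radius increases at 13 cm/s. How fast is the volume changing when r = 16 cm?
13312π cm³/s

V = (4/3)πr³
dV/dt = dV/dr · dr/dt = 4πr² · 13
At r = 16: dV/dt = 13312π cm³/s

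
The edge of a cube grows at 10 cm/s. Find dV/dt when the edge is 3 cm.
270 cm³/s

V = s³
dV/dt = 3s² · ds/dt = 3·3²·10 = 270 cm³/s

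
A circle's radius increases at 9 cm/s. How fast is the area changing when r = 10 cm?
180π cm²/s

A = πr²
dA/dt = 2πr · dr/dt = 2π(10)(9) = 180π cm²/s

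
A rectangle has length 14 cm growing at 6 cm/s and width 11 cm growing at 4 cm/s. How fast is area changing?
122 cm²/s

A = lw
dA/dt = w·dl/dt + l·dw/dt = 11·6 + 14·4 = 122 cm²/s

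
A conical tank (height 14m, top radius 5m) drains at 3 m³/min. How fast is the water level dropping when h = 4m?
147/(100π) ≈ 0.4679 m/min

r/h = 5/14, so r = (5/14)h
V = (1/3)πr²h = (1/3)π((5/14)h)²h = (25/588)πh³
dV/dh = (25/196)πh²
dh/dt = (dV/dt)/(dV/dh) = -3/((25/196)π·4²) = -147/(100π) m/min
The level is dropping at 147/(100π) ≈ 0.4679 m/min.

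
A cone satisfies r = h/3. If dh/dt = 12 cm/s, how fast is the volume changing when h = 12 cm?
192π cm³/s

V = (1/3)π(h/3)²h = πh³/27
dV/dt = πh²/9 · 12
At h = 12: dV/dt = 192π cm³/s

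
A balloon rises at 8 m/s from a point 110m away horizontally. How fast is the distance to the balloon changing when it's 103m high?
824√22709/22709 ≈ 5.468 m/s

z² = 110² + y²
z = √(110² + 103²) = √22709
dz/dt = y/z · dy/dt = 103/√22709 · 8 = 824√22709/22709 ≈ 5.468 m/s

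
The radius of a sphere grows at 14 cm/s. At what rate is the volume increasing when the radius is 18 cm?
18144π cm³/s

V = (4/3)πr³
dV/dt = dV/dr · dr/dt = 4πr² · 14
At r = 18: dV/dt = 18144π cm³/s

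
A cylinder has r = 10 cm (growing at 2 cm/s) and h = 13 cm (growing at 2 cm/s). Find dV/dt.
720π cm³/s

V = πr²h
dV/dt = 2πrh·dr/dt + πr²·dh/dt
= 2π(10)(13)(2) + π(10)²(2)
= 720π cm³/s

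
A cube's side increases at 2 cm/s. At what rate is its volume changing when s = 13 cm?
1014 cm³/s

V = s³
dV/dt = 3s² · ds/dt = 3·13²·2 = 1014 cm³/s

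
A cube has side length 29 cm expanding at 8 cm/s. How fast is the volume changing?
20184 cm³/s

V = s³
dV/dt = 3s² · ds/dt = 3·29²·8 = 20184 cm³/s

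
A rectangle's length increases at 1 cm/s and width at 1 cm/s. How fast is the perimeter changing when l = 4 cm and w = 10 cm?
4 cm/s

P = 2(l + w)
dP/dt = 2(dl/dt + dw/dt) = 2(1 + 1) = 4 cm/s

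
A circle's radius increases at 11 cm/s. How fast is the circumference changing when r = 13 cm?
22π cm/s

C = 2πr
dC/dt = 2π · dr/dt = 2π · 11 = 22π cm/s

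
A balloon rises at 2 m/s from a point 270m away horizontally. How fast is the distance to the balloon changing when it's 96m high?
32√2281/2281 ≈ 0.67 m/s

z² = 270² + y²
z = √(270² + 96²) = 6√2281
dz/dt = y/z · dy/dt = 96/(6√2281) · 2 = 32√2281/2281 ≈ 0.67 m/s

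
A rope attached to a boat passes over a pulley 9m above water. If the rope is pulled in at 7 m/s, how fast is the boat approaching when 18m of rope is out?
14√3/3 ≈ 8.083 m/s

rope² = x² + 9²
x = √(18² - 9²) = 9√3
dx/dt = (rope/x) · d(rope)/dt = (18/(9√3)) · (-7) = -14√3/3 m/s
The boat approaches at 14√3/3 ≈ 8.083 m/s.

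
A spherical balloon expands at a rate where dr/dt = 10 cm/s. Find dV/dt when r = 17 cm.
11560π cm³/s

V = (4/3)πr³
dV/dt = dV/dr · dr/dt = 4πr² · 10
At r = 17: dV/dt = 11560π cm³/s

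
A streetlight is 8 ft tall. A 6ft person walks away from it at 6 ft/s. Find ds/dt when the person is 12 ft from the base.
18 ft/s

By similar triangles: 8/(x+s) = 6/s
Solving: s = 6x/2
ds/dt = 6/2 · dx/dt = 3 · 6 = 18 ft/s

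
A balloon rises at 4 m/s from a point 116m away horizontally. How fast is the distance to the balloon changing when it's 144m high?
144√2137/2137 ≈ 3.115 m/s

z² = 116² + y²
z = √(116² + 144²) = 4√2137
dz/dt = y/z · dy/dt = 144/(4√2137) · 4 = 144√2137/2137 ≈ 3.115 m/s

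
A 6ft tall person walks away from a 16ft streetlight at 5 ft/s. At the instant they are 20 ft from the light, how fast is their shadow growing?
3 ft/s

By similar triangles: 16/(x+s) = 6/s
Solving: s = 6x/10
ds/dt = 6/10 · dx/dt = 3/5 · 5 = 3 ft/s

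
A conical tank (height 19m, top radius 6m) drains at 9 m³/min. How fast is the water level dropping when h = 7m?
361/(196π) ≈ 0.5863 m/min

r/h = 6/19, so r = (6/19)h
V = (1/3)πr²h = (1/3)π((6/19)h)²h = (12/361)πh³
dV/dh = (36/361)πh²
dh/dt = (dV/dt)/(dV/dh) = -9/((36/361)π·7²) = -361/(196π) m/min
The level is dropping at 361/(196π) ≈ 0.5863 m/min.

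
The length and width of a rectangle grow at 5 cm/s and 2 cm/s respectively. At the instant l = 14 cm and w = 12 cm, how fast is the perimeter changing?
14 cm/s

P = 2(l + w)
dP/dt = 2(dl/dt + dw/dt) = 2(5 + 2) = 14 cm/s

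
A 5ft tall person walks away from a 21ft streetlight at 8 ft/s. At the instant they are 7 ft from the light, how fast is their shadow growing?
5/2 ft/s

By similar triangles: 21/(x+s) = 5/s
Solving: s = 5x/16
ds/dt = 5/16 · dx/dt = 5/16 · 8 = 5/2 ft/s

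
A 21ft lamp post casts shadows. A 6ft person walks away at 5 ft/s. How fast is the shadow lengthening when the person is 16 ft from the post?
2 ft/s

By similar triangles: 21/(x+s) = 6/s
Solving: s = 6x/15
ds/dt = 6/15 · dx/dt = 2/5 · 5 = 2 ft/s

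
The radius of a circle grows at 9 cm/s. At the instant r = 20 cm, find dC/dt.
18π cm/s

C = 2πr
dC/dt = 2π · dr/dt = 2π · 9 = 18π cm/s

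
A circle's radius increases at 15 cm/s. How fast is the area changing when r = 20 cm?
600π cm²/s

A = πr²
dA/dt = 2πr · dr/dt = 2π(20)(15) = 600π cm²/s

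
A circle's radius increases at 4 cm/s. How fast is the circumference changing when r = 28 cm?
8π cm/s

C = 2πr
dC/dt = 2π · dr/dt = 2π · 4 = 8π cm/s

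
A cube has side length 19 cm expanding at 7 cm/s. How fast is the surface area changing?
1596 cm²/s

A = 6s²
dA/dt = 12s · ds/dt = 12·19·7 = 1596 cm²/s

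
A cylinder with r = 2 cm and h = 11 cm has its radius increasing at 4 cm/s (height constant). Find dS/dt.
120π cm²/s

S = 2πrh + 2πr² (lateral + bases)
dS/dt = (2πh + 4πr)·dr/dt = (2π·11 + 4π·2)·4
= 120π cm²/s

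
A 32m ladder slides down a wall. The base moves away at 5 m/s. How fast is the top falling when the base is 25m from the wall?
125√399/399 ≈ 6.258 m/s

x² + y² = 32²
2x·dx/dt + 2y·dy/dt = 0
dy/dt = -x/y · dx/dt = -25/√399 · 5 = -125√399/399 m/s
The top is descending at 125√399/399 ≈ 6.258 m/s.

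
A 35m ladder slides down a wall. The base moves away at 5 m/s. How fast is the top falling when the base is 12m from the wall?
60√1081/1081 ≈ 1.825 m/s

x² + y² = 35²
2x·dx/dt + 2y·dy/dt = 0
dy/dt = -x/y · dx/dt = -12/√1081 · 5 = -60√1081/1081 m/s
The top is descending at 60√1081/1081 ≈ 1.825 m/s.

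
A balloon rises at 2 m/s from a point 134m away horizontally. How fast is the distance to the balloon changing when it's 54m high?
27√5218/2609 ≈ 0.7476 m/s

z² = 134² + y²
z = √(134² + 54²) = 2√5218
dz/dt = y/z · dy/dt = 54/(2√5218) · 2 = 27√5218/2609 ≈ 0.7476 m/s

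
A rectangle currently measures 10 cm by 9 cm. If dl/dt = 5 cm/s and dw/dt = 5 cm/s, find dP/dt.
20 cm/s

P = 2(l + w)
dP/dt = 2(dl/dt + dw/dt) = 2(5 + 5) = 20 cm/s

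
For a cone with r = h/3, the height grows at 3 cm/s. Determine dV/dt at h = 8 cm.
64π/3 cm³/s

V = (1/3)π(h/3)²h = πh³/27
dV/dt = πh²/9 · 3
At h = 8: dV/dt = 64π/3 cm³/s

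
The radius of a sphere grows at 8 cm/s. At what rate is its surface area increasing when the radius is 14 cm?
896π cm²/s

S = 4πr²
dS/dt = dS/dr · dr/dt = 8πr · 8
At r = 14: dS/dt = 896π cm²/s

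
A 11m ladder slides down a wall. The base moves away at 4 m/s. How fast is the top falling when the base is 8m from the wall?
32√57/57 ≈ 4.239 m/s

x² + y² = 11²
2x·dx/dt + 2y·dy/dt = 0
dy/dt = -x/y · dx/dt = -8/√57 · 4 = -32√57/57 m/s
The top is descending at 32√57/57 ≈ 4.239 m/s.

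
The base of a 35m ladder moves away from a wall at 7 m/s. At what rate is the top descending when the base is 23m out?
161√174/348 ≈ 6.103 m/s

x² + y² = 35²
2x·dx/dt + 2y·dy/dt = 0
dy/dt = -x/y · dx/dt = -23/(2√174) · 7 = -161√174/348 m/s
The top is descending at 161√174/348 ≈ 6.103 m/s.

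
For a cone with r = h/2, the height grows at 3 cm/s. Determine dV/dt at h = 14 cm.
147π cm³/s

V = (1/3)π(h/2)²h = πh³/12
dV/dt = πh²/4 · 3
At h = 14: dV/dt = 147π cm³/s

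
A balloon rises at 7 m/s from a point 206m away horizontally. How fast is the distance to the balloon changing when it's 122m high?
427√14330/14330 ≈ 3.567 m/s

z² = 206² + y²
z = √(206² + 122²) = 2√14330
dz/dt = y/z · dy/dt = 122/(2√14330) · 7 = 427√14330/14330 ≈ 3.567 m/s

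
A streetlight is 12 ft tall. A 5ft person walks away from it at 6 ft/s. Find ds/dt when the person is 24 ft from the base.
30/7 ft/s

By similar triangles: 12/(x+s) = 5/s
Solving: s = 5x/7
ds/dt = 5/7 · dx/dt = 5/7 · 6 = 30/7 ft/s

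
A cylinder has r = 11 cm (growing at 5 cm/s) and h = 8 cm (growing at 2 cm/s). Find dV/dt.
1122π cm³/s

V = πr²h
dV/dt = 2πrh·dr/dt + πr²·dh/dt
= 2π(11)(8)(5) + π(11)²(2)
= 1122π cm³/s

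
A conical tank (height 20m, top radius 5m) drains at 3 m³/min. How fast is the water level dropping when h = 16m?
3/(16π) ≈ 0.05968 m/min

r/h = 5/20, so r = (1/4)h
V = (1/3)πr²h = (1/3)π((1/4)h)²h = (1/48)πh³
dV/dh = (1/16)πh²
dh/dt = (dV/dt)/(dV/dh) = -3/((1/16)π·16²) = -3/(16π) m/min
The level is dropping at 3/(16π) ≈ 0.05968 m/min.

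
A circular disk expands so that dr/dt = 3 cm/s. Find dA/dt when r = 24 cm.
144π cm²/s

A = πr²
dA/dt = 2πr · dr/dt = 2π(24)(3) = 144π cm²/s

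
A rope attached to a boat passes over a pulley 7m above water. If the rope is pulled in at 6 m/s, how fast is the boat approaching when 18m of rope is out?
108√11/55 ≈ 6.513 m/s

rope² = x² + 7²
x = √(18² - 7²) = 5√11
dx/dt = (rope/x) · d(rope)/dt = (18/(5√11)) · (-6) = -108√11/55 m/s
The boat approaches at 108√11/55 ≈ 6.513 m/s.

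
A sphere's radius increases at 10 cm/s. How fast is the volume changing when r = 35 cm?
49000π cm³/s

V = (4/3)πr³
dV/dt = dV/dr · dr/dt = 4πr² · 10
At r = 35: dV/dt = 49000π cm³/s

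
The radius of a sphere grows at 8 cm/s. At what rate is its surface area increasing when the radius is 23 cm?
1472π cm²/s

S = 4πr²
dS/dt = dS/dr · dr/dt = 8πr · 8
At r = 23: dS/dt = 1472π cm²/s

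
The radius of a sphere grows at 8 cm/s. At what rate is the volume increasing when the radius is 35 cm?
39200π cm³/s

V = (4/3)πr³
dV/dt = dV/dr · dr/dt = 4πr² · 8
At r = 35: dV/dt = 39200π cm³/s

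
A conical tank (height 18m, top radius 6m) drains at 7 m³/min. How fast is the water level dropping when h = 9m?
7/(9π) ≈ 0.2476 m/min

r/h = 6/18, so r = (1/3)h
V = (1/3)πr²h = (1/3)π((1/3)h)²h = (1/27)πh³
dV/dh = (1/9)πh²
dh/dt = (dV/dt)/(dV/dh) = -7/((1/9)π·9²) = -7/(9π) m/min
The level is dropping at 7/(9π) ≈ 0.2476 m/min.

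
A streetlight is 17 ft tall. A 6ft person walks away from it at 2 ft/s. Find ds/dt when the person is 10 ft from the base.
12/11 ft/s

By similar triangles: 17/(x+s) = 6/s
Solving: s = 6x/11
ds/dt = 6/11 · dx/dt = 6/11 · 2 = 12/11 ft/s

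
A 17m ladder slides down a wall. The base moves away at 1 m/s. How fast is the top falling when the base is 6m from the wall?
6√253/253 ≈ 0.3772 m/s

x² + y² = 17²
2x·dx/dt + 2y·dy/dt = 0
dy/dt = -x/y · dx/dt = -6/√253 · 1 = -6√253/253 m/s
The top is descending at 6√253/253 ≈ 0.3772 m/s.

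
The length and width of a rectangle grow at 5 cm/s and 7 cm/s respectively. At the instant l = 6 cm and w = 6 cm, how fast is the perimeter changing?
24 cm/s

P = 2(l + w)
dP/dt = 2(dl/dt + dw/dt) = 2(5 + 7) = 24 cm/s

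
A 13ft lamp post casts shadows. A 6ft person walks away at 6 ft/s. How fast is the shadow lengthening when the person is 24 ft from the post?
36/7 ft/s

By similar triangles: 13/(x+s) = 6/s
Solving: s = 6x/7
ds/dt = 6/7 · dx/dt = 6/7 · 6 = 36/7 ft/s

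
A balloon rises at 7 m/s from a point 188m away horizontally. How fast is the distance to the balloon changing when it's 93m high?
651√43993/43993 ≈ 3.104 m/s

z² = 188² + y²
z = √(188² + 93²) = √43993
dz/dt = y/z · dy/dt = 93/√43993 · 7 = 651√43993/43993 ≈ 3.104 m/s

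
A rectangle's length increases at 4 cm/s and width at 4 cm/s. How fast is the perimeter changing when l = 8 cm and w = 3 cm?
16 cm/s

P = 2(l + w)
dP/dt = 2(dl/dt + dw/dt) = 2(4 + 4) = 16 cm/s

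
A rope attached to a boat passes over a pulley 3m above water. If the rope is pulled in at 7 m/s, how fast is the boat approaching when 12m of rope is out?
28√15/15 ≈ 7.23 m/s

rope² = x² + 3²
x = √(12² - 3²) = 3√15
dx/dt = (rope/x) · d(rope)/dt = (12/(3√15)) · (-7) = -28√15/15 m/s
The boat approaches at 28√15/15 ≈ 7.23 m/s.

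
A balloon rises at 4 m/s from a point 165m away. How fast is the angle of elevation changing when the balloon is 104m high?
0.01735 rad/s

tan(θ) = y/165
sec²(θ) · dθ/dt = (1/165) · dy/dt
dθ/dt = cos²(θ)/165 · 4 = 165/(165² + 104²) · 4
dθ/dt = 0.01735 rad/s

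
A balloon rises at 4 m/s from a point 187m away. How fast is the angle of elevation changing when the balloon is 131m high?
0.014349 rad/s

tan(θ) = y/187
sec²(θ) · dθ/dt = (1/187) · dy/dt
dθ/dt = cos²(θ)/187 · 4 = 187/(187² + 131²) · 4
dθ/dt = 0.014349 rad/s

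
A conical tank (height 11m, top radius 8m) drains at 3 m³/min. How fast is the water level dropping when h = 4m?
363/(1024π) ≈ 0.1128 m/min

r/h = 8/11, so r = (8/11)h
V = (1/3)πr²h = (1/3)π((8/11)h)²h = (64/363)πh³
dV/dh = (64/121)πh²
dh/dt = (dV/dt)/(dV/dh) = -3/((64/121)π·4²) = -363/(1024π) m/min
The level is dropping at 363/(1024π) ≈ 0.1128 m/min.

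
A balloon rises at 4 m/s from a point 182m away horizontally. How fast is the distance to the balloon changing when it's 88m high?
176√10217/10217 ≈ 1.741 m/s

z² = 182² + y²
z = √(182² + 88²) = 2√10217
dz/dt = y/z · dy/dt = 88/(2√10217) · 4 = 176√10217/10217 ≈ 1.741 m/s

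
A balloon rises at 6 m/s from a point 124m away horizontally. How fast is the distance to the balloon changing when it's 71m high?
426√20417/20417 ≈ 2.981 m/s

z² = 124² + y²
z = √(124² + 71²) = √20417
dz/dt = y/z · dy/dt = 71/√20417 · 6 = 426√20417/20417 ≈ 2.981 m/s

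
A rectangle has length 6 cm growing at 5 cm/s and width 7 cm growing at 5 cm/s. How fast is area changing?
65 cm²/s

A = lw
dA/dt = w·dl/dt + l·dw/dt = 7·5 + 6·5 = 65 cm²/s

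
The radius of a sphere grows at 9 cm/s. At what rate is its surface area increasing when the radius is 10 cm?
720π cm²/s

S = 4πr²
dS/dt = dS/dr · dr/dt = 8πr · 9
At r = 10: dS/dt = 720π cm²/s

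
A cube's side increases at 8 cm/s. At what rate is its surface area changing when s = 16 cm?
1536 cm²/s

A = 6s²
dA/dt = 12s · ds/dt = 12·16·8 = 1536 cm²/s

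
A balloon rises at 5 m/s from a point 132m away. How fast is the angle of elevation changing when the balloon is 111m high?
0.022189 rad/s

tan(θ) = y/132
sec²(θ) · dθ/dt = (1/132) · dy/dt
dθ/dt = cos²(θ)/132 · 5 = 132/(132² + 111²) · 5
dθ/dt = 0.022189 rad/s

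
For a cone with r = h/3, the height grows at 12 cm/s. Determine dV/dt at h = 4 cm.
64π/3 cm³/s

V = (1/3)π(h/3)²h = πh³/27
dV/dt = πh²/9 · 12
At h = 4: dV/dt = 64π/3 cm³/s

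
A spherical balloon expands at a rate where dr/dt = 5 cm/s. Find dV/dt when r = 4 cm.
320π cm³/s

V = (4/3)πr³
dV/dt = dV/dr · dr/dt = 4πr² · 5
At r = 4: dV/dt = 320π cm³/s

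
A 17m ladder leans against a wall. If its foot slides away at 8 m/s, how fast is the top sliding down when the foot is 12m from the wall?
96√145/145 ≈ 7.972 m/s

x² + y² = 17²
2x·dx/dt + 2y·dy/dt = 0
dy/dt = -x/y · dx/dt = -12/√145 · 8 = -96√145/145 m/s
The top is descending at 96√145/145 ≈ 7.972 m/s.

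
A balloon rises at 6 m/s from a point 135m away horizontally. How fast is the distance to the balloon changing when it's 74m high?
444√23701/23701 ≈ 2.884 m/s

z² = 135² + y²
z = √(135² + 74²) = √23701
dz/dt = y/z · dy/dt = 74/√23701 · 6 = 444√23701/23701 ≈ 2.884 m/s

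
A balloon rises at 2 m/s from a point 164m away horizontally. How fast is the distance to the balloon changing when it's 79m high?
158√33137/33137 ≈ 0.868 m/s

z² = 164² + y²
z = √(164² + 79²) = √33137
dz/dt = y/z · dy/dt = 79/√33137 · 2 = 158√33137/33137 ≈ 0.868 m/s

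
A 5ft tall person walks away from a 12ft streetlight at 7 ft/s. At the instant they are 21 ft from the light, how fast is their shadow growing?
5 ft/s

By similar triangles: 12/(x+s) = 5/s
Solving: s = 5x/7
ds/dt = 5/7 · dx/dt = 5/7 · 7 = 5 ft/s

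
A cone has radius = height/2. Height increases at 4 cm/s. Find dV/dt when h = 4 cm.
16π cm³/s

V = (1/3)π(h/2)²h = πh³/12
dV/dt = πh²/4 · 4
At h = 4: dV/dt = 16π cm³/s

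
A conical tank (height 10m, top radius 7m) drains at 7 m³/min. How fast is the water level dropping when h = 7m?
100/(343π) ≈ 0.0928 m/min

r/h = 7/10, so r = (7/10)h
V = (1/3)πr²h = (1/3)π((7/10)h)²h = (49/300)πh³
dV/dh = (49/100)πh²
dh/dt = (dV/dt)/(dV/dh) = -7/((49/100)π·7²) = -100/(343π) m/min
The level is dropping at 100/(343π) ≈ 0.0928 m/min.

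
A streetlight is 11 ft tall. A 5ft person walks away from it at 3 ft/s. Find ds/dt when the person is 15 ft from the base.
5/2 ft/s

By similar triangles: 11/(x+s) = 5/s
Solving: s = 5x/6
ds/dt = 5/6 · dx/dt = 5/6 · 3 = 5/2 ft/s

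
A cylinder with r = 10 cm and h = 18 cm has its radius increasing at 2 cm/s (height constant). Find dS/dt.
152π cm²/s

S = 2πrh + 2πr² (lateral + bases)
dS/dt = (2πh + 4πr)·dr/dt = (2π·18 + 4π·10)·2
= 152π cm²/s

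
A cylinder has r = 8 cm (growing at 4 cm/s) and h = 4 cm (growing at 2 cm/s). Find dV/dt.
384π cm³/s

V = πr²h
dV/dt = 2πrh·dr/dt + πr²·dh/dt
= 2π(8)(4)(4) + π(8)²(2)
= 384π cm³/s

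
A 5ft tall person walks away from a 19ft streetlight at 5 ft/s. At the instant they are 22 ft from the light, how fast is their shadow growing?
25/14 ft/s

By similar triangles: 19/(x+s) = 5/s
Solving: s = 5x/14
ds/dt = 5/14 · dx/dt = 5/14 · 5 = 25/14 ft/s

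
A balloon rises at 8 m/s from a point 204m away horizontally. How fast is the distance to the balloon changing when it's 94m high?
376√12613/12613 ≈ 3.348 m/s

z² = 204² + y²
z = √(204² + 94²) = 2√12613
dz/dt = y/z · dy/dt = 94/(2√12613) · 8 = 376√12613/12613 ≈ 3.348 m/s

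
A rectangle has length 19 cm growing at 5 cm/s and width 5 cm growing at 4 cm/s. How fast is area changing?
101 cm²/s

A = lw
dA/dt = w·dl/dt + l·dw/dt = 5·5 + 19·4 = 101 cm²/s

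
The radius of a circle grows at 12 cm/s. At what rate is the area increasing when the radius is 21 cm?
504π cm²/s

A = πr²
dA/dt = 2πr · dr/dt = 2π(21)(12) = 504π cm²/s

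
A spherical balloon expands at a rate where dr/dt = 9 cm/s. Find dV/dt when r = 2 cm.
144π cm³/s

V = (4/3)πr³
dV/dt = dV/dr · dr/dt = 4πr² · 9
At r = 2: dV/dt = 144π cm³/s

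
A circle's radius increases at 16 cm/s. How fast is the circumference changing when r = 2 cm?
32π cm/s

C = 2πr
dC/dt = 2π · dr/dt = 2π · 16 = 32π cm/s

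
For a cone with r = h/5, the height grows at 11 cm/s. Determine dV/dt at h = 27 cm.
8019π/25 cm³/s

V = (1/3)π(h/5)²h = πh³/75
dV/dt = πh²/25 · 11
At h = 27: dV/dt = 8019π/25 cm³/s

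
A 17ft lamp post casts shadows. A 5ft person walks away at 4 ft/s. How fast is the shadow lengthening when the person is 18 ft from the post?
5/3 ft/s

By similar triangles: 17/(x+s) = 5/s
Solving: s = 5x/12
ds/dt = 5/12 · dx/dt = 5/12 · 4 = 5/3 ft/s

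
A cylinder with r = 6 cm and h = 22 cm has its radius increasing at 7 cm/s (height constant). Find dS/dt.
476π cm²/s

S = 2πrh + 2πr² (lateral + bases)
dS/dt = (2πh + 4πr)·dr/dt = (2π·22 + 4π·6)·7
= 476π cm²/s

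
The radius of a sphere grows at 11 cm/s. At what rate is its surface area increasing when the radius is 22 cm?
1936π cm²/s

S = 4πr²
dS/dt = dS/dr · dr/dt = 8πr · 11
At r = 22: dS/dt = 1936π cm²/s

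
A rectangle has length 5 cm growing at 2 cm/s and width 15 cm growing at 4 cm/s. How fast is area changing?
50 cm²/s

A = lw
dA/dt = w·dl/dt + l·dw/dt = 15·2 + 5·4 = 50 cm²/s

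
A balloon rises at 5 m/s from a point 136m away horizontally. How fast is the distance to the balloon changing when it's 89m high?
445√26417/26417 ≈ 2.738 m/s

z² = 136² + y²
z = √(136² + 89²) = √26417
dz/dt = y/z · dy/dt = 89/√26417 · 5 = 445√26417/26417 ≈ 2.738 m/s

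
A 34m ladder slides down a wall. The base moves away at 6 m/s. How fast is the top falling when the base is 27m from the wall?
162√427/427 ≈ 7.84 m/s

x² + y² = 34²
2x·dx/dt + 2y·dy/dt = 0
dy/dt = -x/y · dx/dt = -27/√427 · 6 = -162√427/427 m/s
The top is descending at 162√427/427 ≈ 7.84 m/s.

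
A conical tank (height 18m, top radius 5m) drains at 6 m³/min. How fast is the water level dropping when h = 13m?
1944/(4225π) ≈ 0.1465 m/min

r/h = 5/18, so r = (5/18)h
V = (1/3)πr²h = (1/3)π((5/18)h)²h = (25/972)πh³
dV/dh = (25/324)πh²
dh/dt = (dV/dt)/(dV/dh) = -6/((25/324)π·13²) = -1944/(4225π) m/min
The level is dropping at 1944/(4225π) ≈ 0.1465 m/min.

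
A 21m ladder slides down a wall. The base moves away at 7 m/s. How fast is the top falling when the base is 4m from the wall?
28√17/85 ≈ 1.358 m/s

x² + y² = 21²
2x·dx/dt + 2y·dy/dt = 0
dy/dt = -x/y · dx/dt = -4/(5√17) · 7 = -28√17/85 m/s
The top is descending at 28√17/85 ≈ 1.358 m/s.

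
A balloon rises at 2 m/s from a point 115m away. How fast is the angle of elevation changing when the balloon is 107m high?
0.009322 rad/s

tan(θ) = y/115
sec²(θ) · dθ/dt = (1/115) · dy/dt
dθ/dt = cos²(θ)/115 · 2 = 115/(115² + 107²) · 2
dθ/dt = 0.009322 rad/s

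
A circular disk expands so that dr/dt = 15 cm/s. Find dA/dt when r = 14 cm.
420π cm²/s

A = πr²
dA/dt = 2πr · dr/dt = 2π(14)(15) = 420π cm²/s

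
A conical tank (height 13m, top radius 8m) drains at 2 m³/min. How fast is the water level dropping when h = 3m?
169/(288π) ≈ 0.1868 m/min

r/h = 8/13, so r = (8/13)h
V = (1/3)πr²h = (1/3)π((8/13)h)²h = (64/507)πh³
dV/dh = (64/169)πh²
dh/dt = (dV/dt)/(dV/dh) = -2/((64/169)π·3²) = -169/(288π) m/min
The level is dropping at 169/(288π) ≈ 0.1868 m/min.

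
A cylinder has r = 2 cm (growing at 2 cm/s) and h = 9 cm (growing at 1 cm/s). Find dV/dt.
76π cm³/s

V = πr²h
dV/dt = 2πrh·dr/dt + πr²·dh/dt
= 2π(2)(9)(2) + π(2)²(1)
= 76π cm³/s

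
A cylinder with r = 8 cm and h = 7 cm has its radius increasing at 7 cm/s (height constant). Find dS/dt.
322π cm²/s

S = 2πrh + 2πr² (lateral + bases)
dS/dt = (2πh + 4πr)·dr/dt = (2π·7 + 4π·8)·7
= 322π cm²/s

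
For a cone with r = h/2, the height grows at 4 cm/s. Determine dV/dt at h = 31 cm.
961π cm³/s

V = (1/3)π(h/2)²h = πh³/12
dV/dt = πh²/4 · 4
At h = 31: dV/dt = 961π cm³/s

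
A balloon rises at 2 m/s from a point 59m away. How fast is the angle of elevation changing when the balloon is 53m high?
0.01876 rad/s

tan(θ) = y/59
sec²(θ) · dθ/dt = (1/59) · dy/dt
dθ/dt = cos²(θ)/59 · 2 = 59/(59² + 53²) · 2
dθ/dt = 0.01876 rad/s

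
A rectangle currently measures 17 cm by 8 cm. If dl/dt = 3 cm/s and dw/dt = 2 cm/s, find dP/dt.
10 cm/s

P = 2(l + w)
dP/dt = 2(dl/dt + dw/dt) = 2(3 + 2) = 10 cm/s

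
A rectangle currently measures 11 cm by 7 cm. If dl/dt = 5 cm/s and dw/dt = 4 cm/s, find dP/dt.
18 cm/s

P = 2(l + w)
dP/dt = 2(dl/dt + dw/dt) = 2(5 + 4) = 18 cm/s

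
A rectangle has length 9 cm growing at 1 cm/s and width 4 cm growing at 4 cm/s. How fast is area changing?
40 cm²/s

A = lw
dA/dt = w·dl/dt + l·dw/dt = 4·1 + 9·4 = 40 cm²/s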